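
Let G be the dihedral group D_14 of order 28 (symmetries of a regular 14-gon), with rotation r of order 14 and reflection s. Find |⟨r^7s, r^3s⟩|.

|⟨r^7s⟩| = 2 and |⟨r^3s⟩| = 2, so |H| is a multiple of lcm(2, 2) = 2 and divides |G| = 28.
Closing under the operation: H = {e, r^2, r^4, r^6, r^8, r^10, r^12, rs, r^3s, r^5s, r^7s, r^9s, r^11s, r^13s}, so |H| = 14.

14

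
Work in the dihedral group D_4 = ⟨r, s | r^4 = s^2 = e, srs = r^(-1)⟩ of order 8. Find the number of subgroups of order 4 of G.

3

|G| = 8 and 4 | 8, so subgroups of order 4 are possible by Lagrange.
The subgroups of order 4 are: {e, r, r^2, r^3}; {e, r^2, s, r^2s}; {e, r^2, rs, r^3s}.
So G has 3 subgroups of order 4.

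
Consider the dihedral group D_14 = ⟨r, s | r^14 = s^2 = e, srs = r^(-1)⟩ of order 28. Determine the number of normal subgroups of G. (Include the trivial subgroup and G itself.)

7

G has 28 subgroups. Checking conjugation-invariance by order — order 1: 1/1 normal; order 2: 1/15 normal; order 4: 0/7 normal; order 7: 1/1 normal; order 14: 3/3 normal; order 28: 1/1 normal.
Total normal subgroups: 7.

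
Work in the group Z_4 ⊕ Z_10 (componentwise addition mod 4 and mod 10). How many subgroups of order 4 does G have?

|G| = 40 and 4 | 40, so subgroups of order 4 are possible by Lagrange.
The subgroups of order 4 are: {(0,0), (0,5), (2,0), (2,5)}; {(0,0), (1,0), (2,0), (3,0)}; {(0,0), (1,5), (2,0), (3,5)}.
So G has 3 subgroups of order 4.

3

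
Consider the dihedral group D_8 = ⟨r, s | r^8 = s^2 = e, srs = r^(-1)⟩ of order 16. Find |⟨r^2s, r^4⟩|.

4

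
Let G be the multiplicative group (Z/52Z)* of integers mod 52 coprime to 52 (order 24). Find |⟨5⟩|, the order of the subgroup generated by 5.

4

Compute successive powers of 5 mod 52: 5, 25, 21, 1; 5^4 ≡ 1 (mod 52).
So |⟨5⟩| = 4.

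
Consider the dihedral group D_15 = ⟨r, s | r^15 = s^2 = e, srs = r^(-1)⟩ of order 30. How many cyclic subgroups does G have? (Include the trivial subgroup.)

Group the elements of G by the cyclic subgroup they generate; each cyclic subgroup of order d accounts for φ(d) elements.
Cyclic subgroups by order — order 1: 1; order 2: 15; order 3: 1; order 5: 1; order 15: 1.
Total: 19.

19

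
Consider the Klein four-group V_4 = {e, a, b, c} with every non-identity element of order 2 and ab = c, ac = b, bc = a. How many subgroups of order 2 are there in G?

|G| = 4 and 2 | 4, so subgroups of order 2 are possible by Lagrange.
The subgroups of order 2 are: {e, a}; {e, b}; {e, c}.
So G has 3 subgroups of order 2.

3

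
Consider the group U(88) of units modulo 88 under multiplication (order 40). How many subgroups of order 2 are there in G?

7

|G| = 40 and 2 | 40, so subgroups of order 2 are possible by Lagrange.
The subgroups of order 2 are: {1, 21}; {1, 23}; {1, 43}; {1, 45}; … (7 in all).
So G has 7 subgroups of order 2.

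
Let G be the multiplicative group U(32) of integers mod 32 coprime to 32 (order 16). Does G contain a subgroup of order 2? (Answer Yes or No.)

2 | 16. A subgroup of order 2 is {1, 15}.

Yes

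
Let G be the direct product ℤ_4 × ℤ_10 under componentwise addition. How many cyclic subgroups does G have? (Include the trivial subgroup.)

12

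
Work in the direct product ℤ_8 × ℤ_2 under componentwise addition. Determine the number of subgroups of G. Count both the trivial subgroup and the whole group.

|G| = 16, so by Lagrange every subgroup order divides 16. Divisors: 1, 2, 4, 8, 16.
Subgroups by order — order 1: 1; order 2: 3; order 4: 3; order 8: 3; order 16: 1.
Total: 1 + 3 + 3 + 3 + 1 = 11.

11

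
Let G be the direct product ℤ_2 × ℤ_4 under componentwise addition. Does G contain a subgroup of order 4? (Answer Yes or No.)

4 | 8. A subgroup of order 4 is {(0,0), (0,1), (0,2), (0,3)}.

Yes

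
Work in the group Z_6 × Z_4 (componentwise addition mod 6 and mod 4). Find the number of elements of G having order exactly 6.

An element (a,b) has order lcm(ord(a), ord(b)); count pairs with lcm equal to 6.
Enumerating gives 6 such elements.

6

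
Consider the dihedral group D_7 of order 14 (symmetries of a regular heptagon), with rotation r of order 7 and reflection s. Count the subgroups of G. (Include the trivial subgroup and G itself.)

|G| = 14, so by Lagrange every subgroup order divides 14. Divisors: 1, 2, 7, 14.
Subgroups by order — order 1: 1; order 2: 7; order 7: 1; order 14: 1.
Total: 1 + 7 + 1 + 1 = 10.

10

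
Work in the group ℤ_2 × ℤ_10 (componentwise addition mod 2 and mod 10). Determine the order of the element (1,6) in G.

10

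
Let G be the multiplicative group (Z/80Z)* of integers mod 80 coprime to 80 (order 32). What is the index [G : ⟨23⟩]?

|⟨23⟩| = 4 and |G| = 32.
By Lagrange, [G : H] = |G|/|H| = 32/4 = 8.

8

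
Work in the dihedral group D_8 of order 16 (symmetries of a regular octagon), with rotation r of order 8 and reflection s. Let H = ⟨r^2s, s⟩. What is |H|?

8

|⟨r^2s⟩| = 2 and |⟨s⟩| = 2, so |H| is a multiple of lcm(2, 2) = 2 and divides |G| = 16.
Closing under the operation: H = {e, r^2, r^4, r^6, s, r^2s, r^4s, r^6s}, so |H| = 8.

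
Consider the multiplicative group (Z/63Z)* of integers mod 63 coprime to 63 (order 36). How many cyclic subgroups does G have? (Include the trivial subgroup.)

Group the elements of G by the cyclic subgroup they generate; each cyclic subgroup of order d accounts for φ(d) elements.
Cyclic subgroups by order — order 1: 1; order 2: 3; order 3: 4; order 6: 12.
Total: 20.

20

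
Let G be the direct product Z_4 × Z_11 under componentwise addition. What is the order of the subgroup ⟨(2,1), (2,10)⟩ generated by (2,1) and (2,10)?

|⟨(2,1)⟩| = 22 and |⟨(2,10)⟩| = 22, so |H| is a multiple of lcm(22, 22) = 22 and divides |G| = 44.
Closing under the operation: H = {(0,0), (0,1), (0,2), (0,3), (0,4), (0,5), (0,6), (0,7), (0,8), (0,9), (0,10), (2,0), (2,1), (2,2), (2,3), (2,4), (2,5), (2,6), (2,7), (2,8), (2,9), (2,10)}, so |H| = 22.

22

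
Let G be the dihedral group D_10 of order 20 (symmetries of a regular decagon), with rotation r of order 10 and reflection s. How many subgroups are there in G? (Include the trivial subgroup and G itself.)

22

|G| = 20, so by Lagrange every subgroup order divides 20. Divisors: 1, 2, 4, 5, 10, 20.
Subgroups by order — order 1: 1; order 2: 11; order 4: 5; order 5: 1; order 10: 3; order 20: 1.
Total: 1 + 11 + 5 + 1 + 3 + 1 = 22.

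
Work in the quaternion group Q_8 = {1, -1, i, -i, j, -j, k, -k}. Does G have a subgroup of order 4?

4 | 8. A subgroup of order 4 is {1, -1, i, -i}.

Yes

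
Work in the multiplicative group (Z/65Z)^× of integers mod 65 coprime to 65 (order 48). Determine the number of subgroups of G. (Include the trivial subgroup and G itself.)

30

|G| = 48, so by Lagrange every subgroup order divides 48. Divisors: 1, 2, 3, 4, 6, 8, 12, 16, 24, 48.
Subgroups by order — order 1: 1; order 2: 3; order 3: 1; order 4: 7; order 6: 3; order 8: 3; order 12: 7; order 16: 1; order 24: 3; order 48: 1.
Total: 1 + 3 + 1 + 7 + 3 + 3 + 7 + 1 + 3 + 1 = 30.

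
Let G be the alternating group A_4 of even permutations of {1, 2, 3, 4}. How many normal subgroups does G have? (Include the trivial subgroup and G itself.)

3

G has 10 subgroups. Checking conjugation-invariance by order — order 1: 1/1 normal; order 2: 0/3 normal; order 3: 0/4 normal; order 4: 1/1 normal; order 12: 1/1 normal.
Total normal subgroups: 3.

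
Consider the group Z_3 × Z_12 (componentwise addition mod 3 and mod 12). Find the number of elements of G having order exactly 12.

An element (a,b) has order lcm(ord(a), ord(b)); count pairs with lcm equal to 12.
Enumerating gives 16 such elements.

16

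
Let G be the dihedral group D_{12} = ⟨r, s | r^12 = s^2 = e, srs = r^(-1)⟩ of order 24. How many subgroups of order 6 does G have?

5

|G| = 24 and 6 | 24, so subgroups of order 6 are possible by Lagrange.
The subgroups of order 6 are: {e, r^2, r^4, r^6, r^8, r^10}; {e, r^4, r^8, r^2s, r^6s, r^10s}; {e, r^4, r^8, r^3s, r^7s, r^11s}; {e, r^4, r^8, s, r^4s, r^8s}; … (5 in all).
So G has 5 subgroups of order 6.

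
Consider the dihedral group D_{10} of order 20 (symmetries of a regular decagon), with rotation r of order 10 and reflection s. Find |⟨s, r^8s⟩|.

10

|⟨s⟩| = 2 and |⟨r^8s⟩| = 2, so |H| is a multiple of lcm(2, 2) = 2 and divides |G| = 20.
Closing under the operation: H = {e, r^2, r^4, r^6, r^8, s, r^2s, r^4s, r^6s, r^8s}, so |H| = 10.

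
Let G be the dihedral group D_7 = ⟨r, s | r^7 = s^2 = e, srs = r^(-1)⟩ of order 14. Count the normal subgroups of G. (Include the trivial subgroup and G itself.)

3

G has 10 subgroups. Checking conjugation-invariance by order — order 1: 1/1 normal; order 2: 0/7 normal; order 7: 1/1 normal; order 14: 1/1 normal.
Total normal subgroups: 3.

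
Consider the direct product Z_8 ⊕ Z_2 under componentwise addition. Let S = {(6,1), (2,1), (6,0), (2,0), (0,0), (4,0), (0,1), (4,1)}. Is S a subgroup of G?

Yes

|S| = 8 divides |G| = 16, consistent with Lagrange.
S contains the identity, every element's inverse is in S, and S is closed under +: it is a subgroup.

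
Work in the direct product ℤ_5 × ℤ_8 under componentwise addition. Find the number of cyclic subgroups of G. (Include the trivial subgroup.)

8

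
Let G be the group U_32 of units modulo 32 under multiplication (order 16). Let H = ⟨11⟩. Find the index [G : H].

|⟨11⟩| = 8 and |G| = 16.
By Lagrange, [G : H] = |G|/|H| = 16/8 = 2.

2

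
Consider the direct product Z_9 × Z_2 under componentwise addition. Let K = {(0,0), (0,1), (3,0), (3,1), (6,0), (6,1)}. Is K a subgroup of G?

Yes

|K| = 6 divides |G| = 18, consistent with Lagrange.
K contains the identity, every element's inverse is in K, and K is closed under +: it is a subgroup.
In fact K = ⟨(3,1)⟩.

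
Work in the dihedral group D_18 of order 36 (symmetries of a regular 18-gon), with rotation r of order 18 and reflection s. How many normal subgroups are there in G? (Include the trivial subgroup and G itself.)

9

G has 45 subgroups. Checking conjugation-invariance by order — order 1: 1/1 normal; order 2: 1/19 normal; order 3: 1/1 normal; order 4: 0/9 normal; order 6: 1/7 normal; order 9: 1/1 normal; order 12: 0/3 normal; order 18: 3/3 normal; order 36: 1/1 normal.
Total normal subgroups: 9.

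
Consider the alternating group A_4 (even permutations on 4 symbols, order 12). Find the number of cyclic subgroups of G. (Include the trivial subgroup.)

8

Each element a generates a cyclic subgroup ⟨a⟩; distinct elements may generate the same one (a cyclic group of order d has φ(d) generators).
Cyclic subgroups by order — order 1: 1; order 2: 3; order 3: 4.
Total: 8.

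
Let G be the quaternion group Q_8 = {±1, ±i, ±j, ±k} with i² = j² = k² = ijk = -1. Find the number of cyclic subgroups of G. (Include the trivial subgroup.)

5

A cyclic subgroup of order d is generated by each of its φ(d) elements of order d, so the cyclic subgroups of order d number (#elements of order d)/φ(d).
Cyclic subgroups by order — order 1: 1; order 2: 1; order 4: 3.
Total: 5.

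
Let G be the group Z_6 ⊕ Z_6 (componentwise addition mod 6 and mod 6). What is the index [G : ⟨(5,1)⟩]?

|⟨(5,1)⟩| = 6 and |G| = 36.
By Lagrange, [G : H] = |G|/|H| = 36/6 = 6.

6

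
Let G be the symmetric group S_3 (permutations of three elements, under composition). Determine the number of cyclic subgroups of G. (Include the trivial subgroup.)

Group the elements of G by the cyclic subgroup they generate; each cyclic subgroup of order d accounts for φ(d) elements.
Cyclic subgroups by order — order 1: 1; order 2: 3; order 3: 1.
Total: 5.

5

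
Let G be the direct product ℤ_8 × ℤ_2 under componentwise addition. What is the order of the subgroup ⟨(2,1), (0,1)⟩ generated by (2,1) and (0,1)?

|⟨(2,1)⟩| = 4 and |⟨(0,1)⟩| = 2, so |H| is a multiple of lcm(4, 2) = 4 and divides |G| = 16.
Closing under the operation: H = {(0,0), (0,1), (2,0), (2,1), (4,0), (4,1), (6,0), (6,1)}, so |H| = 8.

8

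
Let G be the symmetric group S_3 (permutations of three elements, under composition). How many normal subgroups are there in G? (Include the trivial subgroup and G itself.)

3

G has 6 subgroups. Checking conjugation-invariance by order — order 1: 1/1 normal; order 2: 0/3 normal; order 3: 1/1 normal; order 6: 1/1 normal.
Total normal subgroups: 3.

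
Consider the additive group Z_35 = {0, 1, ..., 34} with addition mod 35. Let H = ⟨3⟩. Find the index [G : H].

1

|⟨3⟩| = 35 and |G| = 35.
By Lagrange, [G : H] = |G|/|H| = 35/35 = 1.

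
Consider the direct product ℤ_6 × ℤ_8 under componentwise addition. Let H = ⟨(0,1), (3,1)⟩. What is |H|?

|⟨(0,1)⟩| = 8 and |⟨(3,1)⟩| = 8, so |H| is a multiple of lcm(8, 8) = 8 and divides |G| = 48.
Closing under the operation: H = {(0,0), (0,1), (0,2), (0,3), (0,4), (0,5), (0,6), (0,7), (3,0), (3,1), (3,2), (3,3), (3,4), (3,5), (3,6), (3,7)}, so |H| = 16.

16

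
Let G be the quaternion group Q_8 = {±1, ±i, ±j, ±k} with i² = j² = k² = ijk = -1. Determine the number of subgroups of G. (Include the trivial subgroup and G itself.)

|G| = 8, so by Lagrange every subgroup order divides 8. Divisors: 1, 2, 4, 8.
Subgroups by order — order 1: 1; order 2: 1; order 4: 3; order 8: 1.
Total: 1 + 1 + 3 + 1 = 6.

6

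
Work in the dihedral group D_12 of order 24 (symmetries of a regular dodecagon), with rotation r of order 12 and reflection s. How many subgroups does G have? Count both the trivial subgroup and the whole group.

34

|G| = 24, so by Lagrange every subgroup order divides 24. Divisors: 1, 2, 3, 4, 6, 8, 12, 24.
Subgroups by order — order 1: 1; order 2: 13; order 3: 1; order 4: 7; order 6: 5; order 8: 3; order 12: 3; order 24: 1.
Total: 1 + 13 + 1 + 7 + 5 + 3 + 3 + 1 = 34.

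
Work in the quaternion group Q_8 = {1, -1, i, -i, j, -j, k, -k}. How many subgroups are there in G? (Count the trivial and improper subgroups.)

6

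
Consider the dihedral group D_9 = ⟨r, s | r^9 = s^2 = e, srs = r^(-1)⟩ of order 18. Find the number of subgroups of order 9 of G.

|G| = 18 and 9 | 18, so subgroups of order 9 are possible by Lagrange.
The subgroups of order 9 are: {e, r, r^2, r^3, r^4, r^5, r^6, r^7, r^8}.
So G has 1 subgroup of order 9.

1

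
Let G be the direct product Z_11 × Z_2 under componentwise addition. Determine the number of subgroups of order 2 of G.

|G| = 22 and 2 | 22, so subgroups of order 2 are possible by Lagrange.
The subgroups of order 2 are: {(0,0), (0,1)}.
So G has 1 subgroup of order 2.

1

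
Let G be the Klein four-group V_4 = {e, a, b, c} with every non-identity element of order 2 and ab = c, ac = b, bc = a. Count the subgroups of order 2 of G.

|G| = 4 and 2 | 4, so subgroups of order 2 are possible by Lagrange.
The subgroups of order 2 are: {e, a}; {e, b}; {e, c}.
So G has 3 subgroups of order 2.

3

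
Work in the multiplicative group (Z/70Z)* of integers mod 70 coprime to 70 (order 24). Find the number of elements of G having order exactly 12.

The elements of order 12 are: 3, 17, 23, 33, 37, 47, 53, 67.
That's 8.

8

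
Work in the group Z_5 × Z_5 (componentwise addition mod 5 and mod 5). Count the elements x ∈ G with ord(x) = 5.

An element (a,b) has order lcm(ord(a), ord(b)); count pairs with lcm equal to 5.
Enumerating gives 24 such elements.

24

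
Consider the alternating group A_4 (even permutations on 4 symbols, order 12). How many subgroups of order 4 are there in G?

1

|G| = 12 and 4 | 12, so subgroups of order 4 are possible by Lagrange.
The subgroups of order 4 are: {e, (1 2)(3 4), (1 3)(2 4), (1 4)(2 3)}.
So G has 1 subgroup of order 4.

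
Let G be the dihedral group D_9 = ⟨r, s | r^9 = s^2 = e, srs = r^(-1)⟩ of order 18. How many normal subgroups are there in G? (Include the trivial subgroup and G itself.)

4

G has 16 subgroups. Checking conjugation-invariance by order — order 1: 1/1 normal; order 2: 0/9 normal; order 3: 1/1 normal; order 6: 0/3 normal; order 9: 1/1 normal; order 18: 1/1 normal.
Total normal subgroups: 4.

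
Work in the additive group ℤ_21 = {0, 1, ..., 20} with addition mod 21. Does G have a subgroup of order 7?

7 | 21. A subgroup of order 7 is {0, 3, 6, 9, 12, 15, 18}.

Yes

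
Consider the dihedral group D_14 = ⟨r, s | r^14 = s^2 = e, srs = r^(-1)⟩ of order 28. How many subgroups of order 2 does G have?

|G| = 28 and 2 | 28, so subgroups of order 2 are possible by Lagrange.
The subgroups of order 2 are: {e, r^10s}; {e, r^11s}; {e, r^12s}; {e, r^13s}; … (15 in all).
So G has 15 subgroups of order 2.

15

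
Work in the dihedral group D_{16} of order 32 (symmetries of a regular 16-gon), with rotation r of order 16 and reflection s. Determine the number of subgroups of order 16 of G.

3

|G| = 32 and 16 | 32, so subgroups of order 16 are possible by Lagrange.
The subgroups of order 16 are: {e, r, r^2, r^3, r^4, r^5, r^6, r^7, r^8, r^9, r^10, r^11, r^12, r^13, r^14, r^15}; {e, r^2, r^4, r^6, r^8, r^10, r^12, r^14, s, r^2s, r^4s, r^6s, r^8s, r^10s, r^12s, r^14s}; {e, r^2, r^4, r^6, r^8, r^10, r^12, r^14, rs, r^3s, r^5s, r^7s, r^9s, r^11s, r^13s, r^15s}.
So G has 3 subgroups of order 16.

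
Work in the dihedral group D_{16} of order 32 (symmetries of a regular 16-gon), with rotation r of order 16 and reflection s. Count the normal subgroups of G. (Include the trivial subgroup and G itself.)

8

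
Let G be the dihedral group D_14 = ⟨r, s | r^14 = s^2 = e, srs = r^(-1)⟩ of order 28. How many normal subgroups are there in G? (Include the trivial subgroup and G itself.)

7

G has 28 subgroups. Checking conjugation-invariance by order — order 1: 1/1 normal; order 2: 1/15 normal; order 4: 0/7 normal; order 7: 1/1 normal; order 14: 3/3 normal; order 28: 1/1 normal.
Total normal subgroups: 7.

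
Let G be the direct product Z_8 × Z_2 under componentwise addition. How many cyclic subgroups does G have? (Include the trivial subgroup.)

Each element a generates a cyclic subgroup ⟨a⟩; distinct elements may generate the same one (a cyclic group of order d has φ(d) generators).
Cyclic subgroups by order — order 1: 1; order 2: 3; order 4: 2; order 8: 2.
Total: 8.

8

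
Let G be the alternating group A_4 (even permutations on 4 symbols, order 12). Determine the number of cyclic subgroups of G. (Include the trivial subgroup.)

A cyclic subgroup of order d is generated by each of its φ(d) elements of order d, so the cyclic subgroups of order d number (#elements of order d)/φ(d).
Cyclic subgroups by order — order 1: 1; order 2: 3; order 3: 4.
Total: 8.

8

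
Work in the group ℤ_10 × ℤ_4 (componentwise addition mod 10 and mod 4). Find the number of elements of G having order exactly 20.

An element (a,b) has order lcm(ord(a), ord(b)); count pairs with lcm equal to 20.
Enumerating gives 16 such elements.

16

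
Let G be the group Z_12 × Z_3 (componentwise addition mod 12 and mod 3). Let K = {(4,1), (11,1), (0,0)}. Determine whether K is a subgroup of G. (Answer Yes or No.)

No

(11,1) ∈ K but its inverse (1,2) ∉ K, so K is not a subgroup.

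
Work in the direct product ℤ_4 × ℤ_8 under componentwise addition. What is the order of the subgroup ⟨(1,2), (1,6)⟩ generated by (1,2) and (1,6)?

|⟨(1,2)⟩| = 4 and |⟨(1,6)⟩| = 4, so |H| is a multiple of lcm(4, 4) = 4 and divides |G| = 32.
Closing under the operation: H = {(0,0), (0,4), (1,2), (1,6), (2,0), (2,4), (3,2), (3,6)}, so |H| = 8.

8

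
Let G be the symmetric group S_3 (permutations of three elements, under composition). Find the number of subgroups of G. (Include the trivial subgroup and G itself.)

6

|G| = 6, so by Lagrange every subgroup order divides 6. Divisors: 1, 2, 3, 6.
Subgroups by order — order 1: 1; order 2: 3; order 3: 1; order 6: 1.
Total: 1 + 3 + 1 + 1 = 6.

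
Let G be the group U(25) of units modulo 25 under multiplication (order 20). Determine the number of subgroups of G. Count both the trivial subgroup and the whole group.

6

|G| = 20, so by Lagrange every subgroup order divides 20. Divisors: 1, 2, 4, 5, 10, 20.
Subgroups by order — order 1: 1; order 2: 1; order 4: 1; order 5: 1; order 10: 1; order 20: 1.
Total: 1 + 1 + 1 + 1 + 1 + 1 = 6.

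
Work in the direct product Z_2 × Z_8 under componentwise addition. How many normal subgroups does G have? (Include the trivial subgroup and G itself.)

11

G is abelian, so every subgroup is normal.
G has 11 subgroups in total, hence 11 normal subgroups.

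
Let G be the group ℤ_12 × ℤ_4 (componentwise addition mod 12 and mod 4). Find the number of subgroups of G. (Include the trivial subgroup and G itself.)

|G| = 48, so by Lagrange every subgroup order divides 48. Divisors: 1, 2, 3, 4, 6, 8, 12, 16, 24, 48.
Subgroups by order — order 1: 1; order 2: 3; order 3: 1; order 4: 7; order 6: 3; order 8: 3; order 12: 7; order 16: 1; order 24: 3; order 48: 1.
Total: 1 + 3 + 1 + 7 + 3 + 3 + 7 + 1 + 3 + 1 = 30.

30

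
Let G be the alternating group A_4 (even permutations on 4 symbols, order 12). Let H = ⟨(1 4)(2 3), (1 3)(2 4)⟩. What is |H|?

4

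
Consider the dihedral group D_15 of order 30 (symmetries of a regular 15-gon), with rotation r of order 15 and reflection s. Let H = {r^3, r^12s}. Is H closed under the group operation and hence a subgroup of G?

The identity e ∉ H, so H is not a subgroup.

No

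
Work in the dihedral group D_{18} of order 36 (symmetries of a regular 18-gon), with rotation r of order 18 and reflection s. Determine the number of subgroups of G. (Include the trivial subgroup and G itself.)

45

|G| = 36, so by Lagrange every subgroup order divides 36. Divisors: 1, 2, 3, 4, 6, 9, 12, 18, 36.
Subgroups by order — order 1: 1; order 2: 19; order 3: 1; order 4: 9; order 6: 7; order 9: 1; order 12: 3; order 18: 3; order 36: 1.
Total: 1 + 19 + 1 + 9 + 7 + 1 + 3 + 3 + 1 = 45.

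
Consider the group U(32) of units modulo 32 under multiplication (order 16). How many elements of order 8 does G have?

8

The elements of order 8 are: 3, 5, 11, 13, 19, 21, 27, 29.
That's 8.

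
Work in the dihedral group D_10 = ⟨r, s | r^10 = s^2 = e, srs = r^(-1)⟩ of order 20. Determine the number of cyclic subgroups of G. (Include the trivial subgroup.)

Group the elements of G by the cyclic subgroup they generate; each cyclic subgroup of order d accounts for φ(d) elements.
Cyclic subgroups by order — order 1: 1; order 2: 11; order 5: 1; order 10: 1.
Total: 14.

14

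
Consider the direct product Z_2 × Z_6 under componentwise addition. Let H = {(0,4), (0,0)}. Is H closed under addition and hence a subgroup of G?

No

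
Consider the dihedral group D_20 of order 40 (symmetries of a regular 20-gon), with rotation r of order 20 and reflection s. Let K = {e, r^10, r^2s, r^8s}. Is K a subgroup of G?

Closure fails: r^2s · r^8s = r^14 ∉ K. So K is not a subgroup.

No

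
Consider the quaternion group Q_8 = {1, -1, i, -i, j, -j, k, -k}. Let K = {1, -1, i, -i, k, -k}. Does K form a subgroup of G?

No

|K| = 6 does not divide |G| = 8, so by Lagrange K is not a subgroup.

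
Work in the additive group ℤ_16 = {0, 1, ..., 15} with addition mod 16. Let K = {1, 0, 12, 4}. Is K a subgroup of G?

No

1 ∈ K but its inverse 15 ∉ K, so K is not a subgroup.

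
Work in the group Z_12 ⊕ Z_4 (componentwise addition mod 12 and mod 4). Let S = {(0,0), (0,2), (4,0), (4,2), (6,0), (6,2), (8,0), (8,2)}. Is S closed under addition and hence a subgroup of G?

No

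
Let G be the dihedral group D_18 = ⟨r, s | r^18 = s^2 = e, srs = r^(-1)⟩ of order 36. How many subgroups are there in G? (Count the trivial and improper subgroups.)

45

|G| = 36, so by Lagrange every subgroup order divides 36. Divisors: 1, 2, 3, 4, 6, 9, 12, 18, 36.
Subgroups by order — order 1: 1; order 2: 19; order 3: 1; order 4: 9; order 6: 7; order 9: 1; order 12: 3; order 18: 3; order 36: 1.
Total: 1 + 19 + 1 + 9 + 7 + 1 + 3 + 3 + 1 = 45.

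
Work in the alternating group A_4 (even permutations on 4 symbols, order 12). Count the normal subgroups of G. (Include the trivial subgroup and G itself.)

3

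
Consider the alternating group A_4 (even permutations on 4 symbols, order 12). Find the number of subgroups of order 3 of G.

4

|G| = 12 and 3 | 12, so subgroups of order 3 are possible by Lagrange.
The subgroups of order 3 are: {e, (1 2 3), (1 3 2)}; {e, (1 2 4), (1 4 2)}; {e, (1 3 4), (1 4 3)}; {e, (2 3 4), (2 4 3)}.
So G has 4 subgroups of order 3.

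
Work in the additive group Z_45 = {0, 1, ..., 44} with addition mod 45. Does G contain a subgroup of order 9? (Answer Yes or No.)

Yes

9 | 45. A subgroup of order 9 is {0, 5, 10, 15, 20, 25, 30, 35, 40}.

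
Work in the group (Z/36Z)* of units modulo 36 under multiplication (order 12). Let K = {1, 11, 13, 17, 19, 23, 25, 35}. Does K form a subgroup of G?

No

|K| = 8 does not divide |G| = 12, so by Lagrange K is not a subgroup.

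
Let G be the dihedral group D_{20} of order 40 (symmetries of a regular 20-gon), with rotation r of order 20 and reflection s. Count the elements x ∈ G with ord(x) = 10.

The elements of order 10 are: r^2, r^6, r^14, r^18.
That's 4.

4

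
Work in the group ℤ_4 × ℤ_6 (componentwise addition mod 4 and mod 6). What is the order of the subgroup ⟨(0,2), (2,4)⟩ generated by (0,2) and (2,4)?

6

|⟨(0,2)⟩| = 3 and |⟨(2,4)⟩| = 6, so |H| is a multiple of lcm(3, 6) = 6 and divides |G| = 24.
Closing under the operation: H = {(0,0), (0,2), (0,4), (2,0), (2,2), (2,4)}, so |H| = 6.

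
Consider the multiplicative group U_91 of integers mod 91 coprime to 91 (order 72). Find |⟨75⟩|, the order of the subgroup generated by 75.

6

Compute successive powers of 75 mod 91: 75, 74, 90, 16, 17, 1; 75^6 ≡ 1 (mod 91).
So |⟨75⟩| = 6.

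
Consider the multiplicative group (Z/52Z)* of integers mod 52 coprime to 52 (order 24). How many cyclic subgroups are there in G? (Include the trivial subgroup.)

Each element a generates a cyclic subgroup ⟨a⟩; distinct elements may generate the same one (a cyclic group of order d has φ(d) generators).
Cyclic subgroups by order — order 1: 1; order 2: 3; order 3: 1; order 4: 2; order 6: 3; order 12: 2.
Total: 12.

12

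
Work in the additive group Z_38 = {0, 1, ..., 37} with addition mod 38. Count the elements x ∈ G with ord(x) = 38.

In a cyclic group of order 38, the number of elements of order d (for d | 38) is φ(d).
φ(38) = 18.

18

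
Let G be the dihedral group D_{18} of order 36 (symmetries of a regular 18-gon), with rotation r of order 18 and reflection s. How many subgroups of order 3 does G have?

|G| = 36 and 3 | 36, so subgroups of order 3 are possible by Lagrange.
The subgroups of order 3 are: {e, r^6, r^12}.
So G has 1 subgroup of order 3.

1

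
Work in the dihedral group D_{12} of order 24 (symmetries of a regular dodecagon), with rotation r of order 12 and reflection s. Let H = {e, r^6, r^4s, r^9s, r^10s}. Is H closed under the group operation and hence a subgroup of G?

No

|H| = 5 does not divide |G| = 24, so by Lagrange H is not a subgroup.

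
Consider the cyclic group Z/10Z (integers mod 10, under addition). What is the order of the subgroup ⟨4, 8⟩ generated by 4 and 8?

5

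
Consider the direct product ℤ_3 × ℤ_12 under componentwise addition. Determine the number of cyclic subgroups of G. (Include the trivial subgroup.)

Group the elements of G by the cyclic subgroup they generate; each cyclic subgroup of order d accounts for φ(d) elements.
Cyclic subgroups by order — order 1: 1; order 2: 1; order 3: 4; order 4: 1; order 6: 4; order 12: 4.
Total: 15.

15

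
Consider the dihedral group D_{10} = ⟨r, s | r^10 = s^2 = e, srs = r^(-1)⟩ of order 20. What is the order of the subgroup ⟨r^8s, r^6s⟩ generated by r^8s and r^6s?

|⟨r^8s⟩| = 2 and |⟨r^6s⟩| = 2, so |H| is a multiple of lcm(2, 2) = 2 and divides |G| = 20.
Closing under the operation: H = {e, r^2, r^4, r^6, r^8, s, r^2s, r^4s, r^6s, r^8s}, so |H| = 10.

10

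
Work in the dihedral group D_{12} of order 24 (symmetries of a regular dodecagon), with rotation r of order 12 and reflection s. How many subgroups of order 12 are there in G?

3

|G| = 24 and 12 | 24, so subgroups of order 12 are possible by Lagrange.
The subgroups of order 12 are: {e, r, r^2, r^3, r^4, r^5, r^6, r^7, r^8, r^9, r^10, r^11}; {e, r^2, r^4, r^6, r^8, r^10, s, r^2s, r^4s, r^6s, r^8s, r^10s}; {e, r^2, r^4, r^6, r^8, r^10, rs, r^3s, r^5s, r^7s, r^9s, r^11s}.
So G has 3 subgroups of order 12.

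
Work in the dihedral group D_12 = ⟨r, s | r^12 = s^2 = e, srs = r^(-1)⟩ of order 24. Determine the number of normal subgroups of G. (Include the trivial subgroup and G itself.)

9

G has 34 subgroups. Checking conjugation-invariance by order — order 1: 1/1 normal; order 2: 1/13 normal; order 3: 1/1 normal; order 4: 1/7 normal; order 6: 1/5 normal; order 8: 0/3 normal; order 12: 3/3 normal; order 24: 1/1 normal.
Total normal subgroups: 9.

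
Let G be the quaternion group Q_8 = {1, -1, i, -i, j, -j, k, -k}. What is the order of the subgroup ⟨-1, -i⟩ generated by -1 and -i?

|⟨-1⟩| = 2 and |⟨-i⟩| = 4, so |H| is a multiple of lcm(2, 4) = 4 and divides |G| = 8.
Closing under the operation: H = {1, -1, i, -i}, so |H| = 4.

4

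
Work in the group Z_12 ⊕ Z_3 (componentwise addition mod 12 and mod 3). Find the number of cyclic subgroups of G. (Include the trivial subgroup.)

Group the elements of G by the cyclic subgroup they generate; each cyclic subgroup of order d accounts for φ(d) elements.
Cyclic subgroups by order — order 1: 1; order 2: 1; order 3: 4; order 4: 1; order 6: 4; order 12: 4.
Total: 15.

15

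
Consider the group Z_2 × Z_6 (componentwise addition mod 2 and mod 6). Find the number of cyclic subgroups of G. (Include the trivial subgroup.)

8

Group the elements of G by the cyclic subgroup they generate; each cyclic subgroup of order d accounts for φ(d) elements.
Cyclic subgroups by order — order 1: 1; order 2: 3; order 3: 1; order 6: 3.
Total: 8.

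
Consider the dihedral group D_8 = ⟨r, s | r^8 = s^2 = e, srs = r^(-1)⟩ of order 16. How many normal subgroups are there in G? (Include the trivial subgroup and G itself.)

G has 19 subgroups. Checking conjugation-invariance by order — order 1: 1/1 normal; order 2: 1/9 normal; order 4: 1/5 normal; order 8: 3/3 normal; order 16: 1/1 normal.
Total normal subgroups: 7.

7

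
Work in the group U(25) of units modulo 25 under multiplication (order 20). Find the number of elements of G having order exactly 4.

2

The elements of order 4 are: 7, 18.
That's 2.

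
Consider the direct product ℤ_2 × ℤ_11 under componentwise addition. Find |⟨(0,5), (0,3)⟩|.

11

|⟨(0,5)⟩| = 11 and |⟨(0,3)⟩| = 11, so |H| is a multiple of lcm(11, 11) = 11 and divides |G| = 22.
Closing under the operation: H = {(0,0), (0,1), (0,2), (0,3), (0,4), (0,5), (0,6), (0,7), (0,8), (0,9), (0,10)}, so |H| = 11.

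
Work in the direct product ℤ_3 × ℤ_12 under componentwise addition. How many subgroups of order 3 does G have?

4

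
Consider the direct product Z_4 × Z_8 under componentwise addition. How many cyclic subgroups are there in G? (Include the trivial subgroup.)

14

Group the elements of G by the cyclic subgroup they generate; each cyclic subgroup of order d accounts for φ(d) elements.
Cyclic subgroups by order — order 1: 1; order 2: 3; order 4: 6; order 8: 4.
Total: 14.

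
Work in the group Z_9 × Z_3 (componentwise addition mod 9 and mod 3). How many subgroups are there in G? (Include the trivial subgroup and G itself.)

10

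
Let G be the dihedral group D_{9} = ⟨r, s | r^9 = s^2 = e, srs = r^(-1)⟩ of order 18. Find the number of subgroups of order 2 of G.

|G| = 18 and 2 | 18, so subgroups of order 2 are possible by Lagrange.
The subgroups of order 2 are: {e, r^2s}; {e, r^3s}; {e, r^4s}; {e, r^5s}; … (9 in all).
So G has 9 subgroups of order 2.

9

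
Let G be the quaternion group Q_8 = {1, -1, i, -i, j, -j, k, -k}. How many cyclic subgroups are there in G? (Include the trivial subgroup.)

Group the elements of G by the cyclic subgroup they generate; each cyclic subgroup of order d accounts for φ(d) elements.
Cyclic subgroups by order — order 1: 1; order 2: 1; order 4: 3.
Total: 5.

5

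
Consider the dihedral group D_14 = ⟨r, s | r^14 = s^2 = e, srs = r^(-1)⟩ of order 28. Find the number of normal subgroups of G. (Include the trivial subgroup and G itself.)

G has 28 subgroups. Checking conjugation-invariance by order — order 1: 1/1 normal; order 2: 1/15 normal; order 4: 0/7 normal; order 7: 1/1 normal; order 14: 3/3 normal; order 28: 1/1 normal.
Total normal subgroups: 7.

7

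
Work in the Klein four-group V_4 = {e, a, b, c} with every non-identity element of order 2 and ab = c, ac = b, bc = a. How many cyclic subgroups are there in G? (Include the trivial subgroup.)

Each element a generates a cyclic subgroup ⟨a⟩; distinct elements may generate the same one (a cyclic group of order d has φ(d) generators).
Cyclic subgroups by order — order 1: 1; order 2: 3.
Total: 4.

4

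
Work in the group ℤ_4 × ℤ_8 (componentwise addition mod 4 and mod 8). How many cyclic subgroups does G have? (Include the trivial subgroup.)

Each element a generates a cyclic subgroup ⟨a⟩; distinct elements may generate the same one (a cyclic group of order d has φ(d) generators).
Cyclic subgroups by order — order 1: 1; order 2: 3; order 4: 6; order 8: 4.
Total: 14.

14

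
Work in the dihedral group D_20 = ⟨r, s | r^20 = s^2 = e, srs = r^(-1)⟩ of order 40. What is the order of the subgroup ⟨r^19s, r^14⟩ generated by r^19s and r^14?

|⟨r^19s⟩| = 2 and |⟨r^14⟩| = 10, so |H| is a multiple of lcm(2, 10) = 10 and divides |G| = 40.
Closing under the operation: H = {e, r^2, r^4, r^6, r^8, r^10, r^12, r^14, r^16, r^18, rs, r^3s, r^5s, r^7s, r^9s, r^11s, r^13s, r^15s, r^17s, r^19s}, so |H| = 20.

20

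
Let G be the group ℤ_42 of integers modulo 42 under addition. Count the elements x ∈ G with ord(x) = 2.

1

In a cyclic group of order 42, the number of elements of order d (for d | 42) is φ(d).
φ(2) = 1.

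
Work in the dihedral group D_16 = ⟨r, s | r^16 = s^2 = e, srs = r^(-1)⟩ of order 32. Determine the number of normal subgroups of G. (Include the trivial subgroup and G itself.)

8

G has 36 subgroups. Checking conjugation-invariance by order — order 1: 1/1 normal; order 2: 1/17 normal; order 4: 1/9 normal; order 8: 1/5 normal; order 16: 3/3 normal; order 32: 1/1 normal.
Total normal subgroups: 8.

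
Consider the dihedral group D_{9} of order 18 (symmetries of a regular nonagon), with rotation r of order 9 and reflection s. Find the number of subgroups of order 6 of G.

|G| = 18 and 6 | 18, so subgroups of order 6 are possible by Lagrange.
The subgroups of order 6 are: {e, r^3, r^6, r^2s, r^5s, r^8s}; {e, r^3, r^6, s, r^3s, r^6s}; {e, r^3, r^6, rs, r^4s, r^7s}.
So G has 3 subgroups of order 6.

3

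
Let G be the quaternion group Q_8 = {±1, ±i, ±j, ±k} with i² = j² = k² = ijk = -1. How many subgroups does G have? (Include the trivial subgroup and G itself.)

|G| = 8, so by Lagrange every subgroup order divides 8. Divisors: 1, 2, 4, 8.
Subgroups by order — order 1: 1; order 2: 1; order 4: 3; order 8: 1.
Total: 1 + 1 + 3 + 1 = 6.

6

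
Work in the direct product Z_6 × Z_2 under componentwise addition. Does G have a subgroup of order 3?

Yes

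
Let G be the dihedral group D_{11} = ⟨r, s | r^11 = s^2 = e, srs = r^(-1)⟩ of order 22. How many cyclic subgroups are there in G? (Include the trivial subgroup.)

13

Group the elements of G by the cyclic subgroup they generate; each cyclic subgroup of order d accounts for φ(d) elements.
Cyclic subgroups by order — order 1: 1; order 2: 11; order 11: 1.
Total: 13.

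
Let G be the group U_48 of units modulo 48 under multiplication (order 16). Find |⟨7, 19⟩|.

8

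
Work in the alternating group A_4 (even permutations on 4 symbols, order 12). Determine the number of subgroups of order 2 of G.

3

|G| = 12 and 2 | 12, so subgroups of order 2 are possible by Lagrange.
The subgroups of order 2 are: {e, (1 2)(3 4)}; {e, (1 3)(2 4)}; {e, (1 4)(2 3)}.
So G has 3 subgroups of order 2.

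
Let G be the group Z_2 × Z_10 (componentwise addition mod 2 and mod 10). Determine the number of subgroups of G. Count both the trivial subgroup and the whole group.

10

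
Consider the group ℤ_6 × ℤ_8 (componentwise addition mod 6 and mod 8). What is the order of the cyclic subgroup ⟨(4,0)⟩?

The order of (4,0) in Z_6 × Z_8 is lcm(ord(4) in Z_6, ord(0) in Z_8).
ord(4) = 3 and ord(0) = 1, so |⟨(4,0)⟩| = lcm(3, 1) = 3.

3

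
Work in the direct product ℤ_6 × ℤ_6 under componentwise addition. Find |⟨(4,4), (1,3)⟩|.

|⟨(4,4)⟩| = 3 and |⟨(1,3)⟩| = 6, so |H| is a multiple of lcm(3, 6) = 6 and divides |G| = 36.
Closing under the operation: H = {(0,0), (0,2), (0,4), (1,1), (1,3), (1,5), (2,0), (2,2), (2,4), (3,1), (3,3), (3,5), (4,0), (4,2), (4,4), (5,1), (5,3), (5,5)}, so |H| = 18.

18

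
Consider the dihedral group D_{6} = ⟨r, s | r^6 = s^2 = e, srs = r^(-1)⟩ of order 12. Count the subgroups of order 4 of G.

|G| = 12 and 4 | 12, so subgroups of order 4 are possible by Lagrange.
The subgroups of order 4 are: {e, r^3, r^2s, r^5s}; {e, r^3, s, r^3s}; {e, r^3, rs, r^4s}.
So G has 3 subgroups of order 4.

3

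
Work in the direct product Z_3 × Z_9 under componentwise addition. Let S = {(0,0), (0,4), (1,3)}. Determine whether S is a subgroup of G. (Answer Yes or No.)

No

(1,3) ∈ S but its inverse (2,6) ∉ S, so S is not a subgroup.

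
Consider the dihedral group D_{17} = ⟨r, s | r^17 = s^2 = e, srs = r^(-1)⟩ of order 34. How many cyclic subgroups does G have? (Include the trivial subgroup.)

A cyclic subgroup of order d is generated by each of its φ(d) elements of order d, so the cyclic subgroups of order d number (#elements of order d)/φ(d).
Cyclic subgroups by order — order 1: 1; order 2: 17; order 17: 1.
Total: 19.

19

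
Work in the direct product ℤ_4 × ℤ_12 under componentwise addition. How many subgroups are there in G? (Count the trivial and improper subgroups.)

30

|G| = 48, so by Lagrange every subgroup order divides 48. Divisors: 1, 2, 3, 4, 6, 8, 12, 16, 24, 48.
Subgroups by order — order 1: 1; order 2: 3; order 3: 1; order 4: 7; order 6: 3; order 8: 3; order 12: 7; order 16: 1; order 24: 3; order 48: 1.
Total: 1 + 3 + 1 + 7 + 3 + 3 + 7 + 1 + 3 + 1 = 30.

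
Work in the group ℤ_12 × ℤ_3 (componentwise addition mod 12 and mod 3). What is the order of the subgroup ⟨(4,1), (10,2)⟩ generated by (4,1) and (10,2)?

|⟨(4,1)⟩| = 3 and |⟨(10,2)⟩| = 6, so |H| is a multiple of lcm(3, 6) = 6 and divides |G| = 36.
Closing under the operation: H = {(0,0), (0,1), (0,2), (2,0), (2,1), (2,2), (4,0), (4,1), (4,2), (6,0), (6,1), (6,2), (8,0), (8,1), (8,2), (10,0), (10,1), (10,2)}, so |H| = 18.

18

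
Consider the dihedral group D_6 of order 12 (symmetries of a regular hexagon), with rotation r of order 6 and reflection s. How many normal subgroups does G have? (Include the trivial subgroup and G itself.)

G has 16 subgroups. Checking conjugation-invariance by order — order 1: 1/1 normal; order 2: 1/7 normal; order 3: 1/1 normal; order 4: 0/3 normal; order 6: 3/3 normal; order 12: 1/1 normal.
Total normal subgroups: 7.

7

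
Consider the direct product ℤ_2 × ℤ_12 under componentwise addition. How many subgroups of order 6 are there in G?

3

|G| = 24 and 6 | 24, so subgroups of order 6 are possible by Lagrange.
The subgroups of order 6 are: {(0,0), (0,2), (0,4), (0,6), (0,8), (0,10)}; {(0,0), (0,4), (0,8), (1,0), (1,4), (1,8)}; {(0,0), (0,4), (0,8), (1,2), (1,6), (1,10)}.
So G has 3 subgroups of order 6.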